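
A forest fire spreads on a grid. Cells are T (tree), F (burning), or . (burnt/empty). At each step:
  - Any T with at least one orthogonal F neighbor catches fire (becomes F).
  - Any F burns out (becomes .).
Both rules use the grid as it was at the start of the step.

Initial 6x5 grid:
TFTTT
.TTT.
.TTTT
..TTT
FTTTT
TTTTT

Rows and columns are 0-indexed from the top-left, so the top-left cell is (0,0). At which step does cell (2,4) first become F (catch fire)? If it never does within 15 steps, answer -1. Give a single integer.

Step 1: cell (2,4)='T' (+5 fires, +2 burnt)
Step 2: cell (2,4)='T' (+5 fires, +5 burnt)
Step 3: cell (2,4)='T' (+6 fires, +5 burnt)
Step 4: cell (2,4)='T' (+4 fires, +6 burnt)
Step 5: cell (2,4)='F' (+3 fires, +4 burnt)
  -> target ignites at step 5
Step 6: cell (2,4)='.' (+0 fires, +3 burnt)
  fire out at step 6

5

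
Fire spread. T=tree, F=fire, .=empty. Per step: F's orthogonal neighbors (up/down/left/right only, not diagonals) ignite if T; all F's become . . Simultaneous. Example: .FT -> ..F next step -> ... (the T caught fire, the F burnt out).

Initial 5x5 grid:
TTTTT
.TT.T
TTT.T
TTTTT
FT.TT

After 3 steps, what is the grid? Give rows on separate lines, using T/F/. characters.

Step 1: 2 trees catch fire, 1 burn out
  TTTTT
  .TT.T
  TTT.T
  FTTTT
  .F.TT
Step 2: 2 trees catch fire, 2 burn out
  TTTTT
  .TT.T
  FTT.T
  .FTTT
  ...TT
Step 3: 2 trees catch fire, 2 burn out
  TTTTT
  .TT.T
  .FT.T
  ..FTT
  ...TT

TTTTT
.TT.T
.FT.T
..FTT
...TT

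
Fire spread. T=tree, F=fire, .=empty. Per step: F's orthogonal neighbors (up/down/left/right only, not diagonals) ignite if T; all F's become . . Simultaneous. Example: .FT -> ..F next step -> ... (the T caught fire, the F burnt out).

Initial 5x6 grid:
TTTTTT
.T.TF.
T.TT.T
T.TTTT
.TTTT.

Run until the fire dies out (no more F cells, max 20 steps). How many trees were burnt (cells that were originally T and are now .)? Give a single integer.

Answer: 19

Derivation:
Step 1: +2 fires, +1 burnt (F count now 2)
Step 2: +3 fires, +2 burnt (F count now 3)
Step 3: +3 fires, +3 burnt (F count now 3)
Step 4: +4 fires, +3 burnt (F count now 4)
Step 5: +5 fires, +4 burnt (F count now 5)
Step 6: +2 fires, +5 burnt (F count now 2)
Step 7: +0 fires, +2 burnt (F count now 0)
Fire out after step 7
Initially T: 21, now '.': 28
Total burnt (originally-T cells now '.'): 19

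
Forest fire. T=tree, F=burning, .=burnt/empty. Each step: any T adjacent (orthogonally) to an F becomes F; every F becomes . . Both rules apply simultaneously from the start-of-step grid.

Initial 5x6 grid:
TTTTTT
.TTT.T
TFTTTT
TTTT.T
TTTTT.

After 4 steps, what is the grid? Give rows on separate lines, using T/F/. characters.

Step 1: 4 trees catch fire, 1 burn out
  TTTTTT
  .FTT.T
  F.FTTT
  TFTT.T
  TTTTT.
Step 2: 6 trees catch fire, 4 burn out
  TFTTTT
  ..FT.T
  ...FTT
  F.FT.T
  TFTTT.
Step 3: 7 trees catch fire, 6 burn out
  F.FTTT
  ...F.T
  ....FT
  ...F.T
  F.FTT.
Step 4: 3 trees catch fire, 7 burn out
  ...FTT
  .....T
  .....F
  .....T
  ...FT.

...FTT
.....T
.....F
.....T
...FT.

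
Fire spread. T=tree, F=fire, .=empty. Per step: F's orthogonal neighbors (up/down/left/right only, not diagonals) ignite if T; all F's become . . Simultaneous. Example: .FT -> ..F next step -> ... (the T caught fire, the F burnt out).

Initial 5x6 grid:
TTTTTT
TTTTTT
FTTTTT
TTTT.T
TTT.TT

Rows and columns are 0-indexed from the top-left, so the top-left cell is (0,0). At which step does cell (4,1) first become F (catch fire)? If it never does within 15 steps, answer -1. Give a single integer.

Step 1: cell (4,1)='T' (+3 fires, +1 burnt)
Step 2: cell (4,1)='T' (+5 fires, +3 burnt)
Step 3: cell (4,1)='F' (+5 fires, +5 burnt)
  -> target ignites at step 3
Step 4: cell (4,1)='.' (+5 fires, +5 burnt)
Step 5: cell (4,1)='.' (+3 fires, +5 burnt)
Step 6: cell (4,1)='.' (+3 fires, +3 burnt)
Step 7: cell (4,1)='.' (+2 fires, +3 burnt)
Step 8: cell (4,1)='.' (+1 fires, +2 burnt)
Step 9: cell (4,1)='.' (+0 fires, +1 burnt)
  fire out at step 9

3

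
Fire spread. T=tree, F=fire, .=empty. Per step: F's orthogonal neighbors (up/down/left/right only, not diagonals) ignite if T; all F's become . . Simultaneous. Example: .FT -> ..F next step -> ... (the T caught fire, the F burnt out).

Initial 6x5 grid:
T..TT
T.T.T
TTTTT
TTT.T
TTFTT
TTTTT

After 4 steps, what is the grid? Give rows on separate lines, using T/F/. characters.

Step 1: 4 trees catch fire, 1 burn out
  T..TT
  T.T.T
  TTTTT
  TTF.T
  TF.FT
  TTFTT
Step 2: 6 trees catch fire, 4 burn out
  T..TT
  T.T.T
  TTFTT
  TF..T
  F...F
  TF.FT
Step 3: 7 trees catch fire, 6 burn out
  T..TT
  T.F.T
  TF.FT
  F...F
  .....
  F...F
Step 4: 2 trees catch fire, 7 burn out
  T..TT
  T...T
  F...F
  .....
  .....
  .....

T..TT
T...T
F...F
.....
.....
.....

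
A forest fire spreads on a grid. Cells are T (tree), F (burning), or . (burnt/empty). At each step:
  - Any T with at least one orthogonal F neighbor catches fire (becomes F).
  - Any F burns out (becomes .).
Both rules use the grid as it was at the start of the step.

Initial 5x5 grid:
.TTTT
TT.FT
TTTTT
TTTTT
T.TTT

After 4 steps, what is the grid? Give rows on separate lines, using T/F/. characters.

Step 1: 3 trees catch fire, 1 burn out
  .TTFT
  TT..F
  TTTFT
  TTTTT
  T.TTT
Step 2: 5 trees catch fire, 3 burn out
  .TF.F
  TT...
  TTF.F
  TTTFT
  T.TTT
Step 3: 5 trees catch fire, 5 burn out
  .F...
  TT...
  TF...
  TTF.F
  T.TFT
Step 4: 5 trees catch fire, 5 burn out
  .....
  TF...
  F....
  TF...
  T.F.F

.....
TF...
F....
TF...
T.F.F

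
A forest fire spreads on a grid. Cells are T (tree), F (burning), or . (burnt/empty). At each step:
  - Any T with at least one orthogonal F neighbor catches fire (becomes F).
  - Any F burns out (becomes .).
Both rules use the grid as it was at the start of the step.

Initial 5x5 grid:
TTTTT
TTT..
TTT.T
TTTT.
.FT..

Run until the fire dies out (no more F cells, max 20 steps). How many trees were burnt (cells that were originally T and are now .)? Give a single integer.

Step 1: +2 fires, +1 burnt (F count now 2)
Step 2: +3 fires, +2 burnt (F count now 3)
Step 3: +4 fires, +3 burnt (F count now 4)
Step 4: +3 fires, +4 burnt (F count now 3)
Step 5: +2 fires, +3 burnt (F count now 2)
Step 6: +1 fires, +2 burnt (F count now 1)
Step 7: +1 fires, +1 burnt (F count now 1)
Step 8: +0 fires, +1 burnt (F count now 0)
Fire out after step 8
Initially T: 17, now '.': 24
Total burnt (originally-T cells now '.'): 16

Answer: 16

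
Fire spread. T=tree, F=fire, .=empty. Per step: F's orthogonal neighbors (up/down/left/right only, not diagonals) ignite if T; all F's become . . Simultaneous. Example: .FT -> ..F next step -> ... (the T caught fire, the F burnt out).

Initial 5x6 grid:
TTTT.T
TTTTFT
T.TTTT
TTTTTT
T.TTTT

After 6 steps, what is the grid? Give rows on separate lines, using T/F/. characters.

Step 1: 3 trees catch fire, 1 burn out
  TTTT.T
  TTTF.F
  T.TTFT
  TTTTTT
  T.TTTT
Step 2: 6 trees catch fire, 3 burn out
  TTTF.F
  TTF...
  T.TF.F
  TTTTFT
  T.TTTT
Step 3: 6 trees catch fire, 6 burn out
  TTF...
  TF....
  T.F...
  TTTF.F
  T.TTFT
Step 4: 5 trees catch fire, 6 burn out
  TF....
  F.....
  T.....
  TTF...
  T.TF.F
Step 5: 4 trees catch fire, 5 burn out
  F.....
  ......
  F.....
  TF....
  T.F...
Step 6: 1 trees catch fire, 4 burn out
  ......
  ......
  ......
  F.....
  T.....

......
......
......
F.....
T.....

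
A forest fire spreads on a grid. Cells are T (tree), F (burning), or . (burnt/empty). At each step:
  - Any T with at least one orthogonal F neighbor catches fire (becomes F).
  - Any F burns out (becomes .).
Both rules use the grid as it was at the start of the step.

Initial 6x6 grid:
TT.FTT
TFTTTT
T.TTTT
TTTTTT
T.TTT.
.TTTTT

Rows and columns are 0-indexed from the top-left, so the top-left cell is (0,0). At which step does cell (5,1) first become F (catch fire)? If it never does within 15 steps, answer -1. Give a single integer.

Step 1: cell (5,1)='T' (+5 fires, +2 burnt)
Step 2: cell (5,1)='T' (+6 fires, +5 burnt)
Step 3: cell (5,1)='T' (+5 fires, +6 burnt)
Step 4: cell (5,1)='T' (+6 fires, +5 burnt)
Step 5: cell (5,1)='T' (+4 fires, +6 burnt)
Step 6: cell (5,1)='F' (+2 fires, +4 burnt)
  -> target ignites at step 6
Step 7: cell (5,1)='.' (+1 fires, +2 burnt)
Step 8: cell (5,1)='.' (+0 fires, +1 burnt)
  fire out at step 8

6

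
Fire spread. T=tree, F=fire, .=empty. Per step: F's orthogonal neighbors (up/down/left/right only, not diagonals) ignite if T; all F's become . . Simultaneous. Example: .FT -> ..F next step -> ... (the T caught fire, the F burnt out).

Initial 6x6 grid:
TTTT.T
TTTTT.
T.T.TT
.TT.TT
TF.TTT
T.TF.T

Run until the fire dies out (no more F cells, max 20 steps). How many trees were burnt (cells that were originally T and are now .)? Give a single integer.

Answer: 24

Derivation:
Step 1: +4 fires, +2 burnt (F count now 4)
Step 2: +3 fires, +4 burnt (F count now 3)
Step 3: +3 fires, +3 burnt (F count now 3)
Step 4: +4 fires, +3 burnt (F count now 4)
Step 5: +5 fires, +4 burnt (F count now 5)
Step 6: +3 fires, +5 burnt (F count now 3)
Step 7: +2 fires, +3 burnt (F count now 2)
Step 8: +0 fires, +2 burnt (F count now 0)
Fire out after step 8
Initially T: 25, now '.': 35
Total burnt (originally-T cells now '.'): 24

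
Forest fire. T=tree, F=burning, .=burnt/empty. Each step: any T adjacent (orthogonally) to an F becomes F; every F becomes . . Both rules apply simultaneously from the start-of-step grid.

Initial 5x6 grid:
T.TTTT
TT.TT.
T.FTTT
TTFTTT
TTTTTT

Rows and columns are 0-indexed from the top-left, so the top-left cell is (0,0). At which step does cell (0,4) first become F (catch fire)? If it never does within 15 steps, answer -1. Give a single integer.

Step 1: cell (0,4)='T' (+4 fires, +2 burnt)
Step 2: cell (0,4)='T' (+6 fires, +4 burnt)
Step 3: cell (0,4)='T' (+7 fires, +6 burnt)
Step 4: cell (0,4)='F' (+4 fires, +7 burnt)
  -> target ignites at step 4
Step 5: cell (0,4)='.' (+3 fires, +4 burnt)
Step 6: cell (0,4)='.' (+0 fires, +3 burnt)
  fire out at step 6

4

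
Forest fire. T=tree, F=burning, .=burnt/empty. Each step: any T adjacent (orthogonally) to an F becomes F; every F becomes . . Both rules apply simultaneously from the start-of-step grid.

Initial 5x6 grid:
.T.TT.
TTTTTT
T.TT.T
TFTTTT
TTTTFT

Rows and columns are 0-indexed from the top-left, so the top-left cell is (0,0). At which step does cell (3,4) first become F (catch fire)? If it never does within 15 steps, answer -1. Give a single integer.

Step 1: cell (3,4)='F' (+6 fires, +2 burnt)
  -> target ignites at step 1
Step 2: cell (3,4)='.' (+6 fires, +6 burnt)
Step 3: cell (3,4)='.' (+4 fires, +6 burnt)
Step 4: cell (3,4)='.' (+3 fires, +4 burnt)
Step 5: cell (3,4)='.' (+3 fires, +3 burnt)
Step 6: cell (3,4)='.' (+1 fires, +3 burnt)
Step 7: cell (3,4)='.' (+0 fires, +1 burnt)
  fire out at step 7

1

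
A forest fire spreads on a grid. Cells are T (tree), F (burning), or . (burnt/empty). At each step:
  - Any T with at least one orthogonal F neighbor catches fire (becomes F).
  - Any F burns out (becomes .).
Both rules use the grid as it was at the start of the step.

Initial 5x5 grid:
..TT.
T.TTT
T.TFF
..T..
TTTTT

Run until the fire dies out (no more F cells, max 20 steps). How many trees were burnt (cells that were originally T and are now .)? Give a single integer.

Step 1: +3 fires, +2 burnt (F count now 3)
Step 2: +3 fires, +3 burnt (F count now 3)
Step 3: +2 fires, +3 burnt (F count now 2)
Step 4: +2 fires, +2 burnt (F count now 2)
Step 5: +2 fires, +2 burnt (F count now 2)
Step 6: +0 fires, +2 burnt (F count now 0)
Fire out after step 6
Initially T: 14, now '.': 23
Total burnt (originally-T cells now '.'): 12

Answer: 12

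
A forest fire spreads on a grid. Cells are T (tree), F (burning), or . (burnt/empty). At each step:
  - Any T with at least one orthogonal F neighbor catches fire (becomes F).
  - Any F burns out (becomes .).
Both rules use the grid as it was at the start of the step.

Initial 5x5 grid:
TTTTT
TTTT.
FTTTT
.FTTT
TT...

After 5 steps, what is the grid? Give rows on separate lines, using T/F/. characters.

Step 1: 4 trees catch fire, 2 burn out
  TTTTT
  FTTT.
  .FTTT
  ..FTT
  TF...
Step 2: 5 trees catch fire, 4 burn out
  FTTTT
  .FTT.
  ..FTT
  ...FT
  F....
Step 3: 4 trees catch fire, 5 burn out
  .FTTT
  ..FT.
  ...FT
  ....F
  .....
Step 4: 3 trees catch fire, 4 burn out
  ..FTT
  ...F.
  ....F
  .....
  .....
Step 5: 1 trees catch fire, 3 burn out
  ...FT
  .....
  .....
  .....
  .....

...FT
.....
.....
.....
.....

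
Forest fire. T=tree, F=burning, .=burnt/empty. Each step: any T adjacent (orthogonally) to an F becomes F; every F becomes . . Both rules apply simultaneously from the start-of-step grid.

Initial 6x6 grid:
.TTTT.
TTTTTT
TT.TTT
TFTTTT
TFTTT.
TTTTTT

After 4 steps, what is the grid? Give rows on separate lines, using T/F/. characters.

Step 1: 6 trees catch fire, 2 burn out
  .TTTT.
  TTTTTT
  TF.TTT
  F.FTTT
  F.FTT.
  TFTTTT
Step 2: 6 trees catch fire, 6 burn out
  .TTTT.
  TFTTTT
  F..TTT
  ...FTT
  ...FT.
  F.FTTT
Step 3: 7 trees catch fire, 6 burn out
  .FTTT.
  F.FTTT
  ...FTT
  ....FT
  ....F.
  ...FTT
Step 4: 5 trees catch fire, 7 burn out
  ..FTT.
  ...FTT
  ....FT
  .....F
  ......
  ....FT

..FTT.
...FTT
....FT
.....F
......
....FT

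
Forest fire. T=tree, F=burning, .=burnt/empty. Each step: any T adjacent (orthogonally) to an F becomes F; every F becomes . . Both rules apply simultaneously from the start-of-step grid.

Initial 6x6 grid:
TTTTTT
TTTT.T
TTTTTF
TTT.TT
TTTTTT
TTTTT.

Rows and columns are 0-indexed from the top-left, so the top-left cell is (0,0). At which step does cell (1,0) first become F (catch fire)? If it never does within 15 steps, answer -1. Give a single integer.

Step 1: cell (1,0)='T' (+3 fires, +1 burnt)
Step 2: cell (1,0)='T' (+4 fires, +3 burnt)
Step 3: cell (1,0)='T' (+4 fires, +4 burnt)
Step 4: cell (1,0)='T' (+6 fires, +4 burnt)
Step 5: cell (1,0)='T' (+6 fires, +6 burnt)
Step 6: cell (1,0)='F' (+5 fires, +6 burnt)
  -> target ignites at step 6
Step 7: cell (1,0)='.' (+3 fires, +5 burnt)
Step 8: cell (1,0)='.' (+1 fires, +3 burnt)
Step 9: cell (1,0)='.' (+0 fires, +1 burnt)
  fire out at step 9

6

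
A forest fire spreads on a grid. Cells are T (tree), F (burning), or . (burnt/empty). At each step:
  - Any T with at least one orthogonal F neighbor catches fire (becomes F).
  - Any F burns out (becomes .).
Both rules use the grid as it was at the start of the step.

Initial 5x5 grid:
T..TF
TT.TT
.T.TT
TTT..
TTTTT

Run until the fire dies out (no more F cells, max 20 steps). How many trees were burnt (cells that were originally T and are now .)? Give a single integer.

Answer: 5

Derivation:
Step 1: +2 fires, +1 burnt (F count now 2)
Step 2: +2 fires, +2 burnt (F count now 2)
Step 3: +1 fires, +2 burnt (F count now 1)
Step 4: +0 fires, +1 burnt (F count now 0)
Fire out after step 4
Initially T: 17, now '.': 13
Total burnt (originally-T cells now '.'): 5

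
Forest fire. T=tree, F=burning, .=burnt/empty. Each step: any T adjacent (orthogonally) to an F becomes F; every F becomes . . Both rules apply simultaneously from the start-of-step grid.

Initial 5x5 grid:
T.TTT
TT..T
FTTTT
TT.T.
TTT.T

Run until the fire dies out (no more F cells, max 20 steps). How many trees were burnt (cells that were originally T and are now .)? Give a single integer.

Step 1: +3 fires, +1 burnt (F count now 3)
Step 2: +5 fires, +3 burnt (F count now 5)
Step 3: +2 fires, +5 burnt (F count now 2)
Step 4: +3 fires, +2 burnt (F count now 3)
Step 5: +1 fires, +3 burnt (F count now 1)
Step 6: +1 fires, +1 burnt (F count now 1)
Step 7: +1 fires, +1 burnt (F count now 1)
Step 8: +1 fires, +1 burnt (F count now 1)
Step 9: +0 fires, +1 burnt (F count now 0)
Fire out after step 9
Initially T: 18, now '.': 24
Total burnt (originally-T cells now '.'): 17

Answer: 17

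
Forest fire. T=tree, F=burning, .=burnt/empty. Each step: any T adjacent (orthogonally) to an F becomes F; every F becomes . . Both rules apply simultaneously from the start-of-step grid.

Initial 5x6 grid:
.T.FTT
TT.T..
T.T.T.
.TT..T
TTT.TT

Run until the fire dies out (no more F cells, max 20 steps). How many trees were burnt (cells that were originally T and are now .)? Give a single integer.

Step 1: +2 fires, +1 burnt (F count now 2)
Step 2: +1 fires, +2 burnt (F count now 1)
Step 3: +0 fires, +1 burnt (F count now 0)
Fire out after step 3
Initially T: 17, now '.': 16
Total burnt (originally-T cells now '.'): 3

Answer: 3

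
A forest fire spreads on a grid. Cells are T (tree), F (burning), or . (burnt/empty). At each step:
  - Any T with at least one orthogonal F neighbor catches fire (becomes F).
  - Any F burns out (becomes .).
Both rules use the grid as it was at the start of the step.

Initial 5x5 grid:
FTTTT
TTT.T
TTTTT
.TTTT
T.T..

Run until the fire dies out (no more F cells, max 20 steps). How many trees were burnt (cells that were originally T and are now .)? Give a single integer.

Answer: 18

Derivation:
Step 1: +2 fires, +1 burnt (F count now 2)
Step 2: +3 fires, +2 burnt (F count now 3)
Step 3: +3 fires, +3 burnt (F count now 3)
Step 4: +3 fires, +3 burnt (F count now 3)
Step 5: +3 fires, +3 burnt (F count now 3)
Step 6: +3 fires, +3 burnt (F count now 3)
Step 7: +1 fires, +3 burnt (F count now 1)
Step 8: +0 fires, +1 burnt (F count now 0)
Fire out after step 8
Initially T: 19, now '.': 24
Total burnt (originally-T cells now '.'): 18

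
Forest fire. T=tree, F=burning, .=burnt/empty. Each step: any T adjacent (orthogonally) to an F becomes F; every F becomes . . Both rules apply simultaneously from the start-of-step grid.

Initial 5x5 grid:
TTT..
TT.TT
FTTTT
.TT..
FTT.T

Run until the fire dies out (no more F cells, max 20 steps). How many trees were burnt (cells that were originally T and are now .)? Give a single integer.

Answer: 15

Derivation:
Step 1: +3 fires, +2 burnt (F count now 3)
Step 2: +5 fires, +3 burnt (F count now 5)
Step 3: +3 fires, +5 burnt (F count now 3)
Step 4: +3 fires, +3 burnt (F count now 3)
Step 5: +1 fires, +3 burnt (F count now 1)
Step 6: +0 fires, +1 burnt (F count now 0)
Fire out after step 6
Initially T: 16, now '.': 24
Total burnt (originally-T cells now '.'): 15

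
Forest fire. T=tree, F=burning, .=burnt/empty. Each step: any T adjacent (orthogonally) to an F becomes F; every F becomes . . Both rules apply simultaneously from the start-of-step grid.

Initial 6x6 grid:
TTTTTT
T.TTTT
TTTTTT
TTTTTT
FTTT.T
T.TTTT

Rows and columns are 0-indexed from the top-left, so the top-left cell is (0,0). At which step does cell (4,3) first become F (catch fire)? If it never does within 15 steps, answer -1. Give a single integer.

Step 1: cell (4,3)='T' (+3 fires, +1 burnt)
Step 2: cell (4,3)='T' (+3 fires, +3 burnt)
Step 3: cell (4,3)='F' (+5 fires, +3 burnt)
  -> target ignites at step 3
Step 4: cell (4,3)='.' (+4 fires, +5 burnt)
Step 5: cell (4,3)='.' (+5 fires, +4 burnt)
Step 6: cell (4,3)='.' (+5 fires, +5 burnt)
Step 7: cell (4,3)='.' (+4 fires, +5 burnt)
Step 8: cell (4,3)='.' (+2 fires, +4 burnt)
Step 9: cell (4,3)='.' (+1 fires, +2 burnt)
Step 10: cell (4,3)='.' (+0 fires, +1 burnt)
  fire out at step 10

3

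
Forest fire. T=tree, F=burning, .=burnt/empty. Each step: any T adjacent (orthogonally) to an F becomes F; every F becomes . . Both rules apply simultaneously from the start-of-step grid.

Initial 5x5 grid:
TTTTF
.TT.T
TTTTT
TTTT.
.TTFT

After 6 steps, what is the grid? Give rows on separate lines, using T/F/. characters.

Step 1: 5 trees catch fire, 2 burn out
  TTTF.
  .TT.F
  TTTTT
  TTTF.
  .TF.F
Step 2: 5 trees catch fire, 5 burn out
  TTF..
  .TT..
  TTTFF
  TTF..
  .F...
Step 3: 4 trees catch fire, 5 burn out
  TF...
  .TF..
  TTF..
  TF...
  .....
Step 4: 4 trees catch fire, 4 burn out
  F....
  .F...
  TF...
  F....
  .....
Step 5: 1 trees catch fire, 4 burn out
  .....
  .....
  F....
  .....
  .....
Step 6: 0 trees catch fire, 1 burn out
  .....
  .....
  .....
  .....
  .....

.....
.....
.....
.....
.....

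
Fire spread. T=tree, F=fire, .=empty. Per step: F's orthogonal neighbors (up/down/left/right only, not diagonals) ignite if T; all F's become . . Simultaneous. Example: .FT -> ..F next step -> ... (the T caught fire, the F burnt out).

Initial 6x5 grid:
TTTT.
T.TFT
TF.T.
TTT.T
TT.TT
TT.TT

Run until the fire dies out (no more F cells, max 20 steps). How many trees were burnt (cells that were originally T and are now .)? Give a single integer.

Answer: 16

Derivation:
Step 1: +6 fires, +2 burnt (F count now 6)
Step 2: +5 fires, +6 burnt (F count now 5)
Step 3: +4 fires, +5 burnt (F count now 4)
Step 4: +1 fires, +4 burnt (F count now 1)
Step 5: +0 fires, +1 burnt (F count now 0)
Fire out after step 5
Initially T: 21, now '.': 25
Total burnt (originally-T cells now '.'): 16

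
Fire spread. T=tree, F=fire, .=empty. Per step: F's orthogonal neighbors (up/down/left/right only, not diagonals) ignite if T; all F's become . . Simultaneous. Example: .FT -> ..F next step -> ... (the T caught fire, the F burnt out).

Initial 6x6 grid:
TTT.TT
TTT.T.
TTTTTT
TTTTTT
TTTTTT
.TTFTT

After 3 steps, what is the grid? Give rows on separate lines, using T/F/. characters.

Step 1: 3 trees catch fire, 1 burn out
  TTT.TT
  TTT.T.
  TTTTTT
  TTTTTT
  TTTFTT
  .TF.FT
Step 2: 5 trees catch fire, 3 burn out
  TTT.TT
  TTT.T.
  TTTTTT
  TTTFTT
  TTF.FT
  .F...F
Step 3: 5 trees catch fire, 5 burn out
  TTT.TT
  TTT.T.
  TTTFTT
  TTF.FT
  TF...F
  ......

TTT.TT
TTT.T.
TTTFTT
TTF.FT
TF...F
......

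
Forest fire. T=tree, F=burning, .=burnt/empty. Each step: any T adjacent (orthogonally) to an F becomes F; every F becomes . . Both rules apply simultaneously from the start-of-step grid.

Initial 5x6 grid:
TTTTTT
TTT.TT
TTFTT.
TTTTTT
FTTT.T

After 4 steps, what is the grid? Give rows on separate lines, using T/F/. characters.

Step 1: 6 trees catch fire, 2 burn out
  TTTTTT
  TTF.TT
  TF.FT.
  FTFTTT
  .FTT.T
Step 2: 7 trees catch fire, 6 burn out
  TTFTTT
  TF..TT
  F...F.
  .F.FTT
  ..FT.T
Step 3: 6 trees catch fire, 7 burn out
  TF.FTT
  F...FT
  ......
  ....FT
  ...F.T
Step 4: 4 trees catch fire, 6 burn out
  F...FT
  .....F
  ......
  .....F
  .....T

F...FT
.....F
......
.....F
.....T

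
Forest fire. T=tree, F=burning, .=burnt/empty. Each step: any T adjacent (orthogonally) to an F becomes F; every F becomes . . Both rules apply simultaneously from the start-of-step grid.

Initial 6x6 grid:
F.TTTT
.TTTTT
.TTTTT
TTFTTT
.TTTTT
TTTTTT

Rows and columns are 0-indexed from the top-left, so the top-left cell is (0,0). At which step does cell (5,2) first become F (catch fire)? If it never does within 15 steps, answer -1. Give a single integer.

Step 1: cell (5,2)='T' (+4 fires, +2 burnt)
Step 2: cell (5,2)='F' (+8 fires, +4 burnt)
  -> target ignites at step 2
Step 3: cell (5,2)='.' (+8 fires, +8 burnt)
Step 4: cell (5,2)='.' (+6 fires, +8 burnt)
Step 5: cell (5,2)='.' (+3 fires, +6 burnt)
Step 6: cell (5,2)='.' (+1 fires, +3 burnt)
Step 7: cell (5,2)='.' (+0 fires, +1 burnt)
  fire out at step 7

2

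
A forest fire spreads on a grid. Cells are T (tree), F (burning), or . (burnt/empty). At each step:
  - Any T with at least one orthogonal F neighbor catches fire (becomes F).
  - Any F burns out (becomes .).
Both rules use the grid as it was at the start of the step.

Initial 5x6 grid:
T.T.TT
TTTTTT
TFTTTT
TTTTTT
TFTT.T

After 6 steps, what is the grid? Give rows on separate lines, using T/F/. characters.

Step 1: 6 trees catch fire, 2 burn out
  T.T.TT
  TFTTTT
  F.FTTT
  TFTTTT
  F.FT.T
Step 2: 6 trees catch fire, 6 burn out
  T.T.TT
  F.FTTT
  ...FTT
  F.FTTT
  ...F.T
Step 3: 5 trees catch fire, 6 burn out
  F.F.TT
  ...FTT
  ....FT
  ...FTT
  .....T
Step 4: 3 trees catch fire, 5 burn out
  ....TT
  ....FT
  .....F
  ....FT
  .....T
Step 5: 3 trees catch fire, 3 burn out
  ....FT
  .....F
  ......
  .....F
  .....T
Step 6: 2 trees catch fire, 3 burn out
  .....F
  ......
  ......
  ......
  .....F

.....F
......
......
......
.....F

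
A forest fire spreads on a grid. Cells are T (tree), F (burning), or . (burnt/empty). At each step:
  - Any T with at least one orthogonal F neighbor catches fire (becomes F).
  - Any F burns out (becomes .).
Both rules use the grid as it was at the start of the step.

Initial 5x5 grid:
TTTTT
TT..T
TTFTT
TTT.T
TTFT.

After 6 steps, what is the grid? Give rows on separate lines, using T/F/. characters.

Step 1: 5 trees catch fire, 2 burn out
  TTTTT
  TT..T
  TF.FT
  TTF.T
  TF.F.
Step 2: 5 trees catch fire, 5 burn out
  TTTTT
  TF..T
  F...F
  TF..T
  F....
Step 3: 5 trees catch fire, 5 burn out
  TFTTT
  F...F
  .....
  F...F
  .....
Step 4: 3 trees catch fire, 5 burn out
  F.FTF
  .....
  .....
  .....
  .....
Step 5: 1 trees catch fire, 3 burn out
  ...F.
  .....
  .....
  .....
  .....
Step 6: 0 trees catch fire, 1 burn out
  .....
  .....
  .....
  .....
  .....

.....
.....
.....
.....
.....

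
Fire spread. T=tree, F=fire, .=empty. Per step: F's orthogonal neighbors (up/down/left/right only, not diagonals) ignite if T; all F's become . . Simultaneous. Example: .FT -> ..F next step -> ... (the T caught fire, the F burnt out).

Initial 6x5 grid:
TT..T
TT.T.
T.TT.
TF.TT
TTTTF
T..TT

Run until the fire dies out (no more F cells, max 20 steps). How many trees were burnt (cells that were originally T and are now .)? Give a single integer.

Step 1: +5 fires, +2 burnt (F count now 5)
Step 2: +5 fires, +5 burnt (F count now 5)
Step 3: +3 fires, +5 burnt (F count now 3)
Step 4: +4 fires, +3 burnt (F count now 4)
Step 5: +1 fires, +4 burnt (F count now 1)
Step 6: +0 fires, +1 burnt (F count now 0)
Fire out after step 6
Initially T: 19, now '.': 29
Total burnt (originally-T cells now '.'): 18

Answer: 18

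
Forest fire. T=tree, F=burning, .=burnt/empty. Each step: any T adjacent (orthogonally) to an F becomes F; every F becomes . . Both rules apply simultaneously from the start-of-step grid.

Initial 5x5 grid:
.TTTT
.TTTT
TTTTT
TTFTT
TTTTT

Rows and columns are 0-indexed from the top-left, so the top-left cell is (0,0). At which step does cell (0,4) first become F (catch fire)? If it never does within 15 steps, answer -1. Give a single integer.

Step 1: cell (0,4)='T' (+4 fires, +1 burnt)
Step 2: cell (0,4)='T' (+7 fires, +4 burnt)
Step 3: cell (0,4)='T' (+7 fires, +7 burnt)
Step 4: cell (0,4)='T' (+3 fires, +7 burnt)
Step 5: cell (0,4)='F' (+1 fires, +3 burnt)
  -> target ignites at step 5
Step 6: cell (0,4)='.' (+0 fires, +1 burnt)
  fire out at step 6

5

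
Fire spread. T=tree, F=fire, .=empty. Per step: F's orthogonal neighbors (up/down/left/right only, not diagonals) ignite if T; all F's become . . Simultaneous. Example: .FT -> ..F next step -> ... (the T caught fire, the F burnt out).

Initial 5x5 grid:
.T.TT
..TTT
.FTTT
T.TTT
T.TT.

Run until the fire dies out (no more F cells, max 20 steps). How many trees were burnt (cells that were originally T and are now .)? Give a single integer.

Answer: 13

Derivation:
Step 1: +1 fires, +1 burnt (F count now 1)
Step 2: +3 fires, +1 burnt (F count now 3)
Step 3: +4 fires, +3 burnt (F count now 4)
Step 4: +4 fires, +4 burnt (F count now 4)
Step 5: +1 fires, +4 burnt (F count now 1)
Step 6: +0 fires, +1 burnt (F count now 0)
Fire out after step 6
Initially T: 16, now '.': 22
Total burnt (originally-T cells now '.'): 13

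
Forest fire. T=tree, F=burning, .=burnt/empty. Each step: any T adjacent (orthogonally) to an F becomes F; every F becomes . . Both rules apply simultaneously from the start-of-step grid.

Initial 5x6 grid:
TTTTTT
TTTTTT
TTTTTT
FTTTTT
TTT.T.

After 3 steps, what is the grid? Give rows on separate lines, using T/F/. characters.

Step 1: 3 trees catch fire, 1 burn out
  TTTTTT
  TTTTTT
  FTTTTT
  .FTTTT
  FTT.T.
Step 2: 4 trees catch fire, 3 burn out
  TTTTTT
  FTTTTT
  .FTTTT
  ..FTTT
  .FT.T.
Step 3: 5 trees catch fire, 4 burn out
  FTTTTT
  .FTTTT
  ..FTTT
  ...FTT
  ..F.T.

FTTTTT
.FTTTT
..FTTT
...FTT
..F.T.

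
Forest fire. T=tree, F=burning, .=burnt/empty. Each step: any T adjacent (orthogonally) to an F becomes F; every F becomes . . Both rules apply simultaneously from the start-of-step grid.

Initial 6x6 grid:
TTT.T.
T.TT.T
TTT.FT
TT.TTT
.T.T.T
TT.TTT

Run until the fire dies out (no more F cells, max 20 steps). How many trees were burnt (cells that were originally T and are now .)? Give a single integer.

Step 1: +2 fires, +1 burnt (F count now 2)
Step 2: +3 fires, +2 burnt (F count now 3)
Step 3: +2 fires, +3 burnt (F count now 2)
Step 4: +2 fires, +2 burnt (F count now 2)
Step 5: +1 fires, +2 burnt (F count now 1)
Step 6: +0 fires, +1 burnt (F count now 0)
Fire out after step 6
Initially T: 25, now '.': 21
Total burnt (originally-T cells now '.'): 10

Answer: 10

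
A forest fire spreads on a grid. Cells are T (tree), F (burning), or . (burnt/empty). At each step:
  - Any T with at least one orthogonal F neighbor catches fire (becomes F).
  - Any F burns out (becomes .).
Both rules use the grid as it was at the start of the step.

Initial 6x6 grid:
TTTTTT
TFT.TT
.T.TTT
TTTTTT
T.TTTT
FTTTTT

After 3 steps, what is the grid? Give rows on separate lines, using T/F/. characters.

Step 1: 6 trees catch fire, 2 burn out
  TFTTTT
  F.F.TT
  .F.TTT
  TTTTTT
  F.TTTT
  .FTTTT
Step 2: 5 trees catch fire, 6 burn out
  F.FTTT
  ....TT
  ...TTT
  FFTTTT
  ..TTTT
  ..FTTT
Step 3: 4 trees catch fire, 5 burn out
  ...FTT
  ....TT
  ...TTT
  ..FTTT
  ..FTTT
  ...FTT

...FTT
....TT
...TTT
..FTTT
..FTTT
...FTT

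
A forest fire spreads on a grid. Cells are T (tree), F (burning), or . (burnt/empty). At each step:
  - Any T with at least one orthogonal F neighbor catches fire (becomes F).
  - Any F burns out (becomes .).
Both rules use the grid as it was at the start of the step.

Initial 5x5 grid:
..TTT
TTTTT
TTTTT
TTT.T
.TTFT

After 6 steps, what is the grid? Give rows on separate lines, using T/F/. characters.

Step 1: 2 trees catch fire, 1 burn out
  ..TTT
  TTTTT
  TTTTT
  TTT.T
  .TF.F
Step 2: 3 trees catch fire, 2 burn out
  ..TTT
  TTTTT
  TTTTT
  TTF.F
  .F...
Step 3: 3 trees catch fire, 3 burn out
  ..TTT
  TTTTT
  TTFTF
  TF...
  .....
Step 4: 5 trees catch fire, 3 burn out
  ..TTT
  TTFTF
  TF.F.
  F....
  .....
Step 5: 5 trees catch fire, 5 burn out
  ..FTF
  TF.F.
  F....
  .....
  .....
Step 6: 2 trees catch fire, 5 burn out
  ...F.
  F....
  .....
  .....
  .....

...F.
F....
.....
.....
.....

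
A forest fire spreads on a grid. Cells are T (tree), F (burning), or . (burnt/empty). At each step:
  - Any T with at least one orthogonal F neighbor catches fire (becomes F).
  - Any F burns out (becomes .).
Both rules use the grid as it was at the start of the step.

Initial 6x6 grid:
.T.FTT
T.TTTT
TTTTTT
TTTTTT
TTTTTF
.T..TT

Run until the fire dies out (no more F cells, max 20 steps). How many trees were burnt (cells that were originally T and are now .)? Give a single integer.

Step 1: +5 fires, +2 burnt (F count now 5)
Step 2: +8 fires, +5 burnt (F count now 8)
Step 3: +5 fires, +8 burnt (F count now 5)
Step 4: +3 fires, +5 burnt (F count now 3)
Step 5: +4 fires, +3 burnt (F count now 4)
Step 6: +2 fires, +4 burnt (F count now 2)
Step 7: +0 fires, +2 burnt (F count now 0)
Fire out after step 7
Initially T: 28, now '.': 35
Total burnt (originally-T cells now '.'): 27

Answer: 27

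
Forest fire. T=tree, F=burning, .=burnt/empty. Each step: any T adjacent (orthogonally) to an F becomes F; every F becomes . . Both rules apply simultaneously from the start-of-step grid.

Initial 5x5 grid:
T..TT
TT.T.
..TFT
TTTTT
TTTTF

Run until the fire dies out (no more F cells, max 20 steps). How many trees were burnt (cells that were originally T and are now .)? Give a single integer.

Answer: 14

Derivation:
Step 1: +6 fires, +2 burnt (F count now 6)
Step 2: +3 fires, +6 burnt (F count now 3)
Step 3: +3 fires, +3 burnt (F count now 3)
Step 4: +2 fires, +3 burnt (F count now 2)
Step 5: +0 fires, +2 burnt (F count now 0)
Fire out after step 5
Initially T: 17, now '.': 22
Total burnt (originally-T cells now '.'): 14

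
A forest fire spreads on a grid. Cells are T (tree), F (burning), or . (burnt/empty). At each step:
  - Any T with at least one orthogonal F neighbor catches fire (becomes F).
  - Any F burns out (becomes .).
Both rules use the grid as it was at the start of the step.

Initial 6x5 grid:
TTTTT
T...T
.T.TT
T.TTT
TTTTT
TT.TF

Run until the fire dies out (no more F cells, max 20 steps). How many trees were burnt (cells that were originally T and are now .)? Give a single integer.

Answer: 21

Derivation:
Step 1: +2 fires, +1 burnt (F count now 2)
Step 2: +2 fires, +2 burnt (F count now 2)
Step 3: +3 fires, +2 burnt (F count now 3)
Step 4: +4 fires, +3 burnt (F count now 4)
Step 5: +3 fires, +4 burnt (F count now 3)
Step 6: +3 fires, +3 burnt (F count now 3)
Step 7: +1 fires, +3 burnt (F count now 1)
Step 8: +1 fires, +1 burnt (F count now 1)
Step 9: +1 fires, +1 burnt (F count now 1)
Step 10: +1 fires, +1 burnt (F count now 1)
Step 11: +0 fires, +1 burnt (F count now 0)
Fire out after step 11
Initially T: 22, now '.': 29
Total burnt (originally-T cells now '.'): 21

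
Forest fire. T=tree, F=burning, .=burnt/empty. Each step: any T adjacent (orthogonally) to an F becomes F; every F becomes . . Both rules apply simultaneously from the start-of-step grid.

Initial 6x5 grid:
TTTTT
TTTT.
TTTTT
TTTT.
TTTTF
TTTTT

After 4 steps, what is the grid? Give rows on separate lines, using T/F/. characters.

Step 1: 2 trees catch fire, 1 burn out
  TTTTT
  TTTT.
  TTTTT
  TTTT.
  TTTF.
  TTTTF
Step 2: 3 trees catch fire, 2 burn out
  TTTTT
  TTTT.
  TTTTT
  TTTF.
  TTF..
  TTTF.
Step 3: 4 trees catch fire, 3 burn out
  TTTTT
  TTTT.
  TTTFT
  TTF..
  TF...
  TTF..
Step 4: 6 trees catch fire, 4 burn out
  TTTTT
  TTTF.
  TTF.F
  TF...
  F....
  TF...

TTTTT
TTTF.
TTF.F
TF...
F....
TF...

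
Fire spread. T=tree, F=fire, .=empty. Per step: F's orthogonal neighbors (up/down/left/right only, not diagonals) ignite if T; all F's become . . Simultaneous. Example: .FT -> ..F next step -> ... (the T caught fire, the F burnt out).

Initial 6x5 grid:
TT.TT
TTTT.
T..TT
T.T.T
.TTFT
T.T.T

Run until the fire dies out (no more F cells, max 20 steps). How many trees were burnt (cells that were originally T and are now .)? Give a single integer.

Answer: 19

Derivation:
Step 1: +2 fires, +1 burnt (F count now 2)
Step 2: +5 fires, +2 burnt (F count now 5)
Step 3: +1 fires, +5 burnt (F count now 1)
Step 4: +1 fires, +1 burnt (F count now 1)
Step 5: +1 fires, +1 burnt (F count now 1)
Step 6: +2 fires, +1 burnt (F count now 2)
Step 7: +2 fires, +2 burnt (F count now 2)
Step 8: +2 fires, +2 burnt (F count now 2)
Step 9: +2 fires, +2 burnt (F count now 2)
Step 10: +1 fires, +2 burnt (F count now 1)
Step 11: +0 fires, +1 burnt (F count now 0)
Fire out after step 11
Initially T: 20, now '.': 29
Total burnt (originally-T cells now '.'): 19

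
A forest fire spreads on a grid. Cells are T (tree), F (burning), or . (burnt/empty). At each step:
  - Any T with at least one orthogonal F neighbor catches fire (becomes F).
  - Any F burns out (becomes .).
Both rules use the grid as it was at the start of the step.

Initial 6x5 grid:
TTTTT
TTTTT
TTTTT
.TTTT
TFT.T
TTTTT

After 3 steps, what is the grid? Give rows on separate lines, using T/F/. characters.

Step 1: 4 trees catch fire, 1 burn out
  TTTTT
  TTTTT
  TTTTT
  .FTTT
  F.F.T
  TFTTT
Step 2: 4 trees catch fire, 4 burn out
  TTTTT
  TTTTT
  TFTTT
  ..FTT
  ....T
  F.FTT
Step 3: 5 trees catch fire, 4 burn out
  TTTTT
  TFTTT
  F.FTT
  ...FT
  ....T
  ...FT

TTTTT
TFTTT
F.FTT
...FT
....T
...FT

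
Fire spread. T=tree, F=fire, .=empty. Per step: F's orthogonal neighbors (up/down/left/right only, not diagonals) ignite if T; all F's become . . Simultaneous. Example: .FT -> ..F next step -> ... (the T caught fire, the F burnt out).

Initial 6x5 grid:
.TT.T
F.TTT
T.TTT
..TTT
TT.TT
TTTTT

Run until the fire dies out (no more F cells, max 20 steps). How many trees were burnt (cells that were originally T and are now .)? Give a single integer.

Answer: 1

Derivation:
Step 1: +1 fires, +1 burnt (F count now 1)
Step 2: +0 fires, +1 burnt (F count now 0)
Fire out after step 2
Initially T: 22, now '.': 9
Total burnt (originally-T cells now '.'): 1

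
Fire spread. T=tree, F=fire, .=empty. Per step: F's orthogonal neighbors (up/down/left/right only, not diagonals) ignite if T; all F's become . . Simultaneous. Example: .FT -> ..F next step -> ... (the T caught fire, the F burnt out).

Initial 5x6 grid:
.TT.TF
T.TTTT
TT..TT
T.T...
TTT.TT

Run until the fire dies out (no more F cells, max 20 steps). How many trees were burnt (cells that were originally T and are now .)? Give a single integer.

Step 1: +2 fires, +1 burnt (F count now 2)
Step 2: +2 fires, +2 burnt (F count now 2)
Step 3: +2 fires, +2 burnt (F count now 2)
Step 4: +1 fires, +2 burnt (F count now 1)
Step 5: +1 fires, +1 burnt (F count now 1)
Step 6: +1 fires, +1 burnt (F count now 1)
Step 7: +0 fires, +1 burnt (F count now 0)
Fire out after step 7
Initially T: 19, now '.': 20
Total burnt (originally-T cells now '.'): 9

Answer: 9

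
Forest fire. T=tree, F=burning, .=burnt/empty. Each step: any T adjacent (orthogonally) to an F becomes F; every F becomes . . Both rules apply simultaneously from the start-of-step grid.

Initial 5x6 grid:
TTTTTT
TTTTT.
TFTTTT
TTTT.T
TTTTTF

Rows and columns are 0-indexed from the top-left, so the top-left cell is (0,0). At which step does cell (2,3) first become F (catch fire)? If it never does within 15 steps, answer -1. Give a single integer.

Step 1: cell (2,3)='T' (+6 fires, +2 burnt)
Step 2: cell (2,3)='F' (+9 fires, +6 burnt)
  -> target ignites at step 2
Step 3: cell (2,3)='.' (+7 fires, +9 burnt)
Step 4: cell (2,3)='.' (+2 fires, +7 burnt)
Step 5: cell (2,3)='.' (+1 fires, +2 burnt)
Step 6: cell (2,3)='.' (+1 fires, +1 burnt)
Step 7: cell (2,3)='.' (+0 fires, +1 burnt)
  fire out at step 7

2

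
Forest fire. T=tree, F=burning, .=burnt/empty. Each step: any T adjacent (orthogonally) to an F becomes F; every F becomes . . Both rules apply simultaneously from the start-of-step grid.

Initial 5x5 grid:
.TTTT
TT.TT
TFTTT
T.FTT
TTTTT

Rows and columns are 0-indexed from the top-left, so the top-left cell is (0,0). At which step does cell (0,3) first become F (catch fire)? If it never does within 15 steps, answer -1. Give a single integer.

Step 1: cell (0,3)='T' (+5 fires, +2 burnt)
Step 2: cell (0,3)='T' (+7 fires, +5 burnt)
Step 3: cell (0,3)='T' (+5 fires, +7 burnt)
Step 4: cell (0,3)='F' (+2 fires, +5 burnt)
  -> target ignites at step 4
Step 5: cell (0,3)='.' (+1 fires, +2 burnt)
Step 6: cell (0,3)='.' (+0 fires, +1 burnt)
  fire out at step 6

4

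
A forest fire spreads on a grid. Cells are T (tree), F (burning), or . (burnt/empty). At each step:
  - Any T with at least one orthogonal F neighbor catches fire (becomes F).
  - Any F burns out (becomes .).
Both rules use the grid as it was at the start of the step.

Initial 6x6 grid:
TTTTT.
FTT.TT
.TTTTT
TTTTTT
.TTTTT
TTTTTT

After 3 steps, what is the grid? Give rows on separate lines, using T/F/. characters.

Step 1: 2 trees catch fire, 1 burn out
  FTTTT.
  .FT.TT
  .TTTTT
  TTTTTT
  .TTTTT
  TTTTTT
Step 2: 3 trees catch fire, 2 burn out
  .FTTT.
  ..F.TT
  .FTTTT
  TTTTTT
  .TTTTT
  TTTTTT
Step 3: 3 trees catch fire, 3 burn out
  ..FTT.
  ....TT
  ..FTTT
  TFTTTT
  .TTTTT
  TTTTTT

..FTT.
....TT
..FTTT
TFTTTT
.TTTTT
TTTTTT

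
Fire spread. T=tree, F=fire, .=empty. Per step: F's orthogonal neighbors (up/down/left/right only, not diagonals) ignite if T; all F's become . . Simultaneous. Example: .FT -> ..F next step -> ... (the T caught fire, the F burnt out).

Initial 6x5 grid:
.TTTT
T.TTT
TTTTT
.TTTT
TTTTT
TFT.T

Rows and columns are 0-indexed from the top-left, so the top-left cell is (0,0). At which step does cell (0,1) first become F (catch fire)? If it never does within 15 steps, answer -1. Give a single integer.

Step 1: cell (0,1)='T' (+3 fires, +1 burnt)
Step 2: cell (0,1)='T' (+3 fires, +3 burnt)
Step 3: cell (0,1)='T' (+3 fires, +3 burnt)
Step 4: cell (0,1)='T' (+4 fires, +3 burnt)
Step 5: cell (0,1)='T' (+5 fires, +4 burnt)
Step 6: cell (0,1)='T' (+3 fires, +5 burnt)
Step 7: cell (0,1)='F' (+3 fires, +3 burnt)
  -> target ignites at step 7
Step 8: cell (0,1)='.' (+1 fires, +3 burnt)
Step 9: cell (0,1)='.' (+0 fires, +1 burnt)
  fire out at step 9

7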